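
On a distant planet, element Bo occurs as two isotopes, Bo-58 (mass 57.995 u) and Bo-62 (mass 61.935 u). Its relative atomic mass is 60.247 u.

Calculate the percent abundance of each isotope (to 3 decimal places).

Bo-58: 42.843%, Bo-62: 57.157%

Let x be the fractional abundance of Bo-58; then Bo-62 has abundance 1 − x.
57.995·x + 61.935·(1 − x) = 60.247
(57.995 − 61.935)·x = 60.247 − 61.935
x = -1.688 / -3.940 = 0.42843 → 42.843% Bo-58, 57.157% Bo-62.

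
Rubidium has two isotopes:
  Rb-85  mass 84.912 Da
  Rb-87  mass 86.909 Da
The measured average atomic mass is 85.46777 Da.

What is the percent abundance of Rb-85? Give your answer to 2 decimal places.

With x = fraction of Rb-85 (so Rb-87 is 1 − x):
84.912·x + 86.909·(1 − x) = 85.46777
(84.912 − 86.909)·x = 85.46777 − 86.909
x = -1.44123 / -1.997 = 0.72170 → 72.17% Rb-85, 27.83% Rb-87.

72.17%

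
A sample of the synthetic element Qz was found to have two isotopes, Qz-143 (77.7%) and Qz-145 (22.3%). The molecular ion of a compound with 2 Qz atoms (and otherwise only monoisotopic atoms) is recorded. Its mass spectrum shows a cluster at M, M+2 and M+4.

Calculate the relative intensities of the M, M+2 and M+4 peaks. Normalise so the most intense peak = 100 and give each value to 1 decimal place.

100.0 : 57.4 : 8.2

Expanding (0.777 + 0.223)^2:
P(M) = 0.777^2 = 0.603729
P(M+2) = 2 × 0.777^1 × 0.223^1 = 0.346542
P(M+4) = 0.223^2 = 0.049729
The M peak is largest (0.603729); scaling to 100 gives 100.0 : 57.4 : 8.2.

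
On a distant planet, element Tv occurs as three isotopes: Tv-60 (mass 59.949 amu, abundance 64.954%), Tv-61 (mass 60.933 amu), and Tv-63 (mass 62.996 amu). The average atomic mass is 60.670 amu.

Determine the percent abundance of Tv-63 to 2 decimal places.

The remaining 35.046% is split between Tv-61 (fraction x) and Tv-63 (fraction 0.35046 − x).
Substituting: 60.933x + 62.996(0.35046 − x) = 21.73072654
(60.933 − 62.996)x = -0.34685162  ⇒  x = 0.16813, y = 0.18233
Tv-61: 16.81%, Tv-63: 18.23%.

18.23%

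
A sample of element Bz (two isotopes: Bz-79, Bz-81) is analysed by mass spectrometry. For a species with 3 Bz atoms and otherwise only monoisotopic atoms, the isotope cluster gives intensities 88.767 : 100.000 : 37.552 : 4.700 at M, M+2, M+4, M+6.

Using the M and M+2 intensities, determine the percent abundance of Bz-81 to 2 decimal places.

Let p = fractional abundance of Bz-79. I(M+2)/I(M) = [C(3,1)·p^2·(1−p)] / p^3 = 3·(1−p)/p = 100.000/88.767 = 1.1265
(1−p)/p = 1.1265/3 = 0.3755  ⇒  p = 1/(1 + 0.3755) = 0.7270
Bz-79: 72.70%, Bz-81: 27.30%.

27.30%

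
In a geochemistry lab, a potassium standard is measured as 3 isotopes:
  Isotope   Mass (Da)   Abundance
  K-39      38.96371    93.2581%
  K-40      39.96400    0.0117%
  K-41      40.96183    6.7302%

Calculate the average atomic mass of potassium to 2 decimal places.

39.10 Da

Weight each isotope mass by its fractional abundance: 0.932581 × 38.96371 + 0.000117 × 39.96400 + 0.067302 × 40.96183
= 36.336816 + 0.004676 + 2.756813 = 39.098305 Da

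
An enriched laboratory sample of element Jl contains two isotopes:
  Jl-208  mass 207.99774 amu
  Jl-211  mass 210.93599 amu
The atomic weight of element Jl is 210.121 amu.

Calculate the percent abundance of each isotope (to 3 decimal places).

Writing the weighted mean with unknown fraction x of Jl-208:
207.99774·x + 210.93599·(1 − x) = 210.121
(207.99774 − 210.93599)·x = 210.121 − 210.93599
x = -0.81499 / -2.93825 = 0.27737 → 27.737% Jl-208, 72.263% Jl-211.

Jl-208: 27.737%, Jl-211: 72.263%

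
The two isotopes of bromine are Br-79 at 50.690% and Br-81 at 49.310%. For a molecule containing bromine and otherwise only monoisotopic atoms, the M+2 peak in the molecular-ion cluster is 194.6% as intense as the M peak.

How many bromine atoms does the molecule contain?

2

The M+2/M ratio from n Br atoms is n · q/p = n · 0.49310/0.50690.
n = 1.946 × 0.50690/0.49310 = 2.00 ≈ 2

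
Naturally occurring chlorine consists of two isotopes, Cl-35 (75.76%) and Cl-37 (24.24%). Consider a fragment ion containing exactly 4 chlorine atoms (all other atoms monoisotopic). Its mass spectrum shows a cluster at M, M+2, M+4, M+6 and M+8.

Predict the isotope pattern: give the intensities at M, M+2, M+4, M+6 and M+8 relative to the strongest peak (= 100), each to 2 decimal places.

78.14 : 100.00 : 47.99 : 10.24 : 0.82

Each Cl atom is independently Cl-35 (p = 0.7576) or Cl-37 (q = 0.2424); the cluster is the binomial expansion (p + q)^4.
P(M) = 0.7576^4 = 0.329428
P(M+2) = 4 × 0.7576^3 × 0.2424^1 = 0.421612
P(M+4) = 6 × 0.7576^2 × 0.2424^2 = 0.202347
P(M+6) = 4 × 0.7576^1 × 0.2424^3 = 0.043162
P(M+8) = 0.2424^4 = 0.003452
The M+2 peak is largest (0.421612); scaling to 100 gives 78.14 : 100.00 : 47.99 : 10.24 : 0.82.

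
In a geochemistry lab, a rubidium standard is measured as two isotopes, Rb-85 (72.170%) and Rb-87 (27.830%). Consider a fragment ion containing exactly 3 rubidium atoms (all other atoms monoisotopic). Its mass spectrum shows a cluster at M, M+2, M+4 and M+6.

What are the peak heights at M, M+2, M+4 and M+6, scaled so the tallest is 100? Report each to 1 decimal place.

86.4 : 100.0 : 38.6 : 5.0

Each Rb atom is independently Rb-85 (p = 0.72170) or Rb-87 (q = 0.27830); the cluster is the binomial expansion (p + q)^3.
P(M) = 0.72170^3 = 0.375898
P(M+2) = 3 × 0.72170^2 × 0.27830^1 = 0.434858
P(M+4) = 3 × 0.72170^1 × 0.27830^2 = 0.167689
P(M+6) = 0.27830^3 = 0.021555
The M+2 peak is largest (0.434858); scaling to 100 gives 86.4 : 100.0 : 38.6 : 5.0.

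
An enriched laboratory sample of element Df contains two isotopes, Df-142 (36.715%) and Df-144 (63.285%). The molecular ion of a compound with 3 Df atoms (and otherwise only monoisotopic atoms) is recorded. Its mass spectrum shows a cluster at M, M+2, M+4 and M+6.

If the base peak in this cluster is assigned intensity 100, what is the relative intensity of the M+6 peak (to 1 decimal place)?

(0.36715 + 0.63285)^3 gives M 0.0495, M+2 0.2559, M+4 0.4411, M+6 0.2535; the largest is M+4.
P(M+4) = C(3,2) × 0.36715^1 × 0.63285^2 = 3 × 0.36715 × 0.40049912 = 0.441130 (base)
P(M+6) = C(3,3) × 0.36715^0 × 0.63285^3 = 1 × 1.0000 × 0.25345587 = 0.253456
Relative intensity = 0.253456 / 0.441130 × 100 = 57.5

57.5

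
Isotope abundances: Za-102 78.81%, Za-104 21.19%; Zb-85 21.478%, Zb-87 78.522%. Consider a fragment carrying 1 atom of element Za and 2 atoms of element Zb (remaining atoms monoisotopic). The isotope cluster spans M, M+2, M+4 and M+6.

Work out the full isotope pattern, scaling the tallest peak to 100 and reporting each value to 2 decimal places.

6.52 : 49.44 : 100.00 : 23.44

Element Za pattern (n=1): 0.7881 : 0.2119
Element Zb pattern (n=2): 0.04613045 : 0.3372991 : 0.61657045
Convolve the two distributions (both contribute in 2-u steps):
  M: 0.7881×0.04613045 = 0.036355
  M+2: 0.7881×0.3372991 + 0.2119×0.04613045 = 0.275600
  M+4: 0.7881×0.61657045 + 0.2119×0.3372991 = 0.557393
  M+6: 0.2119×0.61657045 = 0.130651
Scale to base peak (0.557393) = 100: 6.52 : 49.44 : 100.00 : 23.44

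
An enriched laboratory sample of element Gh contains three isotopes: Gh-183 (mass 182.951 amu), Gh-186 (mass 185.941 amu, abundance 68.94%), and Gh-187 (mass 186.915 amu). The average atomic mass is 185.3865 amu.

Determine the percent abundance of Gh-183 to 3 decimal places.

The remaining 31.06% is split between Gh-183 (fraction x) and Gh-187 (fraction 0.3106 − x).
Substituting: 182.951x + 186.915(0.3106 − x) = 57.1987746
(182.951 − 186.915)x = -0.8570244  ⇒  x = 0.21620, y = 0.09440
Gh-183: 21.620%, Gh-187: 9.440%.

21.620%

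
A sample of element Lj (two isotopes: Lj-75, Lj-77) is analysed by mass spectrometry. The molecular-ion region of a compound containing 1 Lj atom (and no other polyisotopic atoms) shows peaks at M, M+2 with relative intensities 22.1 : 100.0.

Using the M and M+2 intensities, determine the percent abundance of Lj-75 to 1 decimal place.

Write p for the Lj-75 fraction. I(M+2)/I(M) = [C(1,1)·p^0·(1−p)] / p^1 = 1·(1−p)/p = 100.0/22.1 = 4.5249
(1−p)/p = 4.5249/1 = 4.5249  ⇒  p = 1/(1 + 4.5249) = 0.1810
Lj-75: 18.1%, Lj-77: 81.9%.

18.1%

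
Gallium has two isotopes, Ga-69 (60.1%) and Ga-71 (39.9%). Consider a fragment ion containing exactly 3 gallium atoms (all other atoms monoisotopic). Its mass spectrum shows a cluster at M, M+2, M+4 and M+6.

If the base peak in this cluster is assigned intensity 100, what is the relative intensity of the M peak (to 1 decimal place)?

Binomial terms of (0.601 + 0.399)^3: M 0.2171, M+2 0.4324, M+4 0.2870, M+6 0.0635 → M+2 is the base peak.
P(M+2) = C(3,1) × 0.601^2 × 0.399^1 = 3 × 0.361201 × 0.3990 = 0.432358 (base)
P(M) = C(3,0) × 0.601^3 × 0.399^0 = 1 × 0.2170818 × 1.0000 = 0.217082
Relative intensity = 0.217082 / 0.432358 × 100 = 50.2

50.2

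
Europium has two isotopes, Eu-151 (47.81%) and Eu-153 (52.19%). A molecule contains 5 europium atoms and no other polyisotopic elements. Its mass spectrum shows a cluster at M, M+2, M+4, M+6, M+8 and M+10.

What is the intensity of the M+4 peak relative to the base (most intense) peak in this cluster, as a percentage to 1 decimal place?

91.6%

Term probabilities: M 0.0250, M+2 0.1363, M+4 0.2977, M+6 0.3249, M+8 0.1774, M+10 0.0387. Base peak = M+6.
P(M+6) = C(5,3) × 0.4781^2 × 0.5219^3 = 10 × 0.22857961 × 0.14215492 = 0.324937 (base)
P(M+4) = C(5,2) × 0.4781^3 × 0.5219^2 = 10 × 0.10928391 × 0.27237961 = 0.297667
Relative intensity = 0.297667 / 0.324937 × 100 = 91.6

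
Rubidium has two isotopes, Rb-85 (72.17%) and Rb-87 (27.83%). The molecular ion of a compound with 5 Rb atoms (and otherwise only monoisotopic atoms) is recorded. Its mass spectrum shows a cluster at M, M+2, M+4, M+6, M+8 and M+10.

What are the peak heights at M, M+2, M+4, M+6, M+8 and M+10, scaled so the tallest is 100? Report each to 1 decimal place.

51.9 : 100.0 : 77.1 : 29.7 : 5.7 : 0.4

Expanding (0.7217 + 0.2783)^5:
P(M) = 0.7217^5 = 0.195787
P(M+2) = 5 × 0.7217^4 × 0.2783^1 = 0.377494
P(M+4) = 10 × 0.7217^3 × 0.2783^2 = 0.291136
P(M+6) = 10 × 0.7217^2 × 0.2783^3 = 0.112267
P(M+8) = 5 × 0.7217^1 × 0.2783^4 = 0.021646
P(M+10) = 0.2783^5 = 0.001669
The M+2 peak is largest (0.377494); scaling to 100 gives 51.9 : 100.0 : 77.1 : 29.7 : 5.7 : 0.4.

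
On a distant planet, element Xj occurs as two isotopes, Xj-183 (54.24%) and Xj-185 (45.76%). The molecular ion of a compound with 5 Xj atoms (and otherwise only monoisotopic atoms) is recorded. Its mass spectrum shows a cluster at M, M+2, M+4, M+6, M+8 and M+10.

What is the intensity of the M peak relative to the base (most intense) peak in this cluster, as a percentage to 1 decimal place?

Term probabilities: M 0.0469, M+2 0.1980, M+4 0.3341, M+6 0.2819, M+8 0.1189, M+10 0.0201. Base peak = M+4.
P(M+4) = C(5,2) × 0.5424^3 × 0.4576^2 = 10 × 0.15957287 × 0.20939776 = 0.334142 (base)
P(M) = C(5,0) × 0.5424^5 × 0.4576^0 = 1 × 0.04694598 × 1.0000 = 0.046946
Relative intensity = 0.046946 / 0.334142 × 100 = 14.0

14.0%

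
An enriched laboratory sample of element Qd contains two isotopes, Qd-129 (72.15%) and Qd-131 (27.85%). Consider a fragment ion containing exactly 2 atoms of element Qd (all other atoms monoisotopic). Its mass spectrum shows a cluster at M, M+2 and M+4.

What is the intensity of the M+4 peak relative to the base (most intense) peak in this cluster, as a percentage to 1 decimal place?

Binomial terms of (0.7215 + 0.2785)^2: M 0.5206, M+2 0.4019, M+4 0.0776 → M is the base peak.
P(M) = C(2,0) × 0.7215^2 × 0.2785^0 = 1 × 0.52056225 × 1.0000 = 0.520562 (base)
P(M+4) = C(2,2) × 0.7215^0 × 0.2785^2 = 1 × 1.0000 × 0.07756225 = 0.077562
Relative intensity = 0.077562 / 0.520562 × 100 = 14.9

14.9%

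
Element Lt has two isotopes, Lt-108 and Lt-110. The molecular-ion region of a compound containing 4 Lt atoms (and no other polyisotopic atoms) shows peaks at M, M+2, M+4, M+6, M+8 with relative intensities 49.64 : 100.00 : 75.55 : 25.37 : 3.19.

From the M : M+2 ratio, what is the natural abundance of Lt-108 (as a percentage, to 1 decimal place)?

66.5%

Write p for the Lt-108 fraction. I(M+2)/I(M) = [C(4,1)·p^3·(1−p)] / p^4 = 4·(1−p)/p = 100.00/49.64 = 2.0145
(1−p)/p = 2.0145/4 = 0.5036  ⇒  p = 1/(1 + 0.5036) = 0.6651
Lt-108: 66.5%, Lt-110: 33.5%.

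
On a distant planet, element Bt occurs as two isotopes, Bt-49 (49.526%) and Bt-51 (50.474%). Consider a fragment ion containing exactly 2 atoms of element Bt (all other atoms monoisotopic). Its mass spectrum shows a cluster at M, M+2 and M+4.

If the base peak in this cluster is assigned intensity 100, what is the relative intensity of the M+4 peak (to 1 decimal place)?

51.0

Term probabilities: M 0.2453, M+2 0.5000, M+4 0.2548. Base peak = M+2.
P(M+2) = C(2,1) × 0.49526^1 × 0.50474^1 = 2 × 0.49526 × 0.50474 = 0.499955 (base)
P(M+4) = C(2,2) × 0.49526^0 × 0.50474^2 = 1 × 1.0000 × 0.25476247 = 0.254762
Relative intensity = 0.254762 / 0.499955 × 100 = 51.0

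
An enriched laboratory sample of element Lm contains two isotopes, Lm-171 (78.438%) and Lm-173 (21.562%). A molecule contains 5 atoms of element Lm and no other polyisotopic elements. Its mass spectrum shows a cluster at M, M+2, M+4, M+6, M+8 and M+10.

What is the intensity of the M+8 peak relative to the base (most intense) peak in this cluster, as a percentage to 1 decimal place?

2.1%

Term probabilities: M 0.2969, M+2 0.4081, M+4 0.2244, M+6 0.0617, M+8 0.0085, M+10 0.0005. Base peak = M+2.
P(M+2) = C(5,1) × 0.78438^4 × 0.21562^1 = 5 × 0.378535 × 0.21562 = 0.408099 (base)
P(M+8) = C(5,4) × 0.78438^1 × 0.21562^4 = 5 × 0.78438 × 0.0021615 = 0.008477
Relative intensity = 0.008477 / 0.408099 × 100 = 2.1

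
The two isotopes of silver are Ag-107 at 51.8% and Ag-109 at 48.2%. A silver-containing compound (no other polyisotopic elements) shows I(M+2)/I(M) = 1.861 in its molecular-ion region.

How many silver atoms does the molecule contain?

The M+2/M ratio from n Ag atoms is n · q/p = n · 0.482/0.518.
n = 1.861 × 0.518/0.482 = 2.00 ≈ 2

2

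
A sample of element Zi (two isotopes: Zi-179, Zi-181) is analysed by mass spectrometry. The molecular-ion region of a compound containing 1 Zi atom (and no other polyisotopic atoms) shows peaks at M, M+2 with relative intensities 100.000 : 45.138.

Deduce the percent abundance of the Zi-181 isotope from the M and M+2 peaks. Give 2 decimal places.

31.10%

If p is the fraction of Zi that is Zi-179, then I(M+2)/I(M) = [C(1,1)·p^0·(1−p)] / p^1 = 1·(1−p)/p = 45.138/100.000 = 0.4514
(1−p)/p = 0.4514/1 = 0.4514  ⇒  p = 1/(1 + 0.4514) = 0.6890
Zi-179: 68.90%, Zi-181: 31.10%.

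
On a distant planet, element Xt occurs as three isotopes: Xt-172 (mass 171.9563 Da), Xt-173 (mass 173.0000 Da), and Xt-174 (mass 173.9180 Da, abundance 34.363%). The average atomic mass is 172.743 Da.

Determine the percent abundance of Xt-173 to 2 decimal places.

10.79%

Let x and y be the fractions of Xt-172 and Xt-173. Then x + y = 1 − 0.34363 = 0.65637 and 171.9563x + 173.0000y = 172.743 − 0.34363×173.9180 = 112.97955766.
Substituting: 171.9563x + 173.0000(0.65637 − x) = 112.97955766
(171.9563 − 173.0000)x = -0.57245234  ⇒  x = 0.54848, y = 0.10789
Xt-172: 54.85%, Xt-173: 10.79%.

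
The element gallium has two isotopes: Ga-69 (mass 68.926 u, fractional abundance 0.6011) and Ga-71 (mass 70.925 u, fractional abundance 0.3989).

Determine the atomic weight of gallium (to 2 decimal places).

Average mass = Σ (abundance × isotope mass) = 0.6011 × 68.926 + 0.3989 × 70.925
= 41.4314 + 28.2920 = 69.7234 u

69.72 u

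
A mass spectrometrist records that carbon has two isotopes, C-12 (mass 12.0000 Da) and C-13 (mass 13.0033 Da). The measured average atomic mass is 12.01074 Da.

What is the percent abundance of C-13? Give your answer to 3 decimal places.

1.070%

Let x be the fractional abundance of C-12; then C-13 has abundance 1 − x.
12.0000·x + 13.0033·(1 − x) = 12.01074
(12.0000 − 13.0033)·x = 12.01074 − 13.0033
x = -0.99256 / -1.0033 = 0.98930 → 98.930% C-12, 1.070% C-13.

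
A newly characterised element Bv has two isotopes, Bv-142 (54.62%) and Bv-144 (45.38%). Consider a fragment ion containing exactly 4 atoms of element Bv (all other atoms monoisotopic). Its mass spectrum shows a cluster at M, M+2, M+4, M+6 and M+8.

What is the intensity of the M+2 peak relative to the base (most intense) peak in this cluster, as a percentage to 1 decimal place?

80.2%

(0.5462 + 0.4538)^4 gives M 0.0890, M+2 0.2958, M+4 0.3686, M+6 0.2042, M+8 0.0424; the largest is M+4.
P(M+4) = C(4,2) × 0.5462^2 × 0.4538^2 = 6 × 0.29833444 × 0.20593444 = 0.368624 (base)
P(M+2) = C(4,1) × 0.5462^3 × 0.4538^1 = 4 × 0.16295027 × 0.4538 = 0.295787
Relative intensity = 0.295787 / 0.368624 × 100 = 80.2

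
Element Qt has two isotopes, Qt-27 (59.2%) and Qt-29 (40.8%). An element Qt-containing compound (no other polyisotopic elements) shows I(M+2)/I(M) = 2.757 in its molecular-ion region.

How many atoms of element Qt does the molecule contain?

4

For n independent Qt atoms, I(M+2)/I(M) = n · (abundance Qt-29) / (abundance Qt-27) = n · 0.408/0.592.
n = 2.757 × 0.592/0.408 = 4.00 ≈ 4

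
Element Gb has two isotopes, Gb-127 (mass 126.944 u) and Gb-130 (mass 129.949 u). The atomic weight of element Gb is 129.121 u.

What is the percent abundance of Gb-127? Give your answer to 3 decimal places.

Let x be the fractional abundance of Gb-127; then Gb-130 has abundance 1 − x.
126.944·x + 129.949·(1 − x) = 129.121
(126.944 − 129.949)·x = 129.121 − 129.949
x = -0.828 / -3.005 = 0.27554 → 27.554% Gb-127, 72.446% Gb-130.

27.554%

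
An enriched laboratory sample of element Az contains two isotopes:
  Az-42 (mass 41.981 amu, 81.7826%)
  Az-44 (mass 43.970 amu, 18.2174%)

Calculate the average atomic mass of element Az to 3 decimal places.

Average mass = Σ (abundance × isotope mass) = 0.817826 × 41.981 + 0.182174 × 43.970
= 34.3332 + 8.0102 = 42.3434 amu

42.343 amu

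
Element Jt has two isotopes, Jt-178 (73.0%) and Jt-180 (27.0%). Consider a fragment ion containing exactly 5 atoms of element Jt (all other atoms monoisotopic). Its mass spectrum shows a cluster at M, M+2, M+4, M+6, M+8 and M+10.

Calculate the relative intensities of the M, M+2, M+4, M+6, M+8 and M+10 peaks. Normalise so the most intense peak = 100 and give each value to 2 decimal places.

54.07 : 100.00 : 73.97 : 27.36 : 5.06 : 0.37

Each Jt atom is independently Jt-178 (p = 0.730) or Jt-180 (q = 0.270); the cluster is the binomial expansion (p + q)^5.
P(M) = 0.730^5 = 0.207307
P(M+2) = 5 × 0.730^4 × 0.270^1 = 0.383376
P(M+4) = 10 × 0.730^3 × 0.270^2 = 0.283593
P(M+6) = 10 × 0.730^2 × 0.270^3 = 0.104891
P(M+8) = 5 × 0.730^1 × 0.270^4 = 0.019398
P(M+10) = 0.270^5 = 0.001435
The M+2 peak is largest (0.383376); scaling to 100 gives 54.07 : 100.00 : 73.97 : 27.36 : 5.06 : 0.37.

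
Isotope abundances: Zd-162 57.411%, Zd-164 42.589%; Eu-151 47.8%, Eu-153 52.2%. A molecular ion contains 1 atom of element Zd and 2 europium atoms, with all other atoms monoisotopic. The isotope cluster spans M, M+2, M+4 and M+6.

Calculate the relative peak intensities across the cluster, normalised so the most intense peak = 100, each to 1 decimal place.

34.2 : 100.0 : 96.1 : 30.2

Element Zd pattern (n=1): 0.57411 : 0.42589
Europium pattern (n=2): 0.228484 : 0.499032 : 0.272484
Convolve the two distributions (both contribute in 2-u steps):
  M: 0.57411×0.228484 = 0.131175
  M+2: 0.57411×0.499032 + 0.42589×0.228484 = 0.383808
  M+4: 0.57411×0.272484 + 0.42589×0.499032 = 0.368969
  M+6: 0.42589×0.272484 = 0.116048
Scale to base peak (0.383808) = 100: 34.2 : 100.0 : 96.1 : 30.2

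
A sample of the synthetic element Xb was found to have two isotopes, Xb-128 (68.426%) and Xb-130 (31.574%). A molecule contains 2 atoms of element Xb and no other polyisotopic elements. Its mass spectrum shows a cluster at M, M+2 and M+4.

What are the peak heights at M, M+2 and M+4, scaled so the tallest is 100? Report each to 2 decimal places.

100.00 : 92.29 : 21.29

Each Xb atom is independently Xb-128 (p = 0.68426) or Xb-130 (q = 0.31574); the cluster is the binomial expansion (p + q)^2.
P(M) = 0.68426^2 = 0.468212
P(M+2) = 2 × 0.68426^1 × 0.31574^1 = 0.432097
P(M+4) = 0.31574^2 = 0.099692
The M peak is largest (0.468212); scaling to 100 gives 100.00 : 92.29 : 21.29.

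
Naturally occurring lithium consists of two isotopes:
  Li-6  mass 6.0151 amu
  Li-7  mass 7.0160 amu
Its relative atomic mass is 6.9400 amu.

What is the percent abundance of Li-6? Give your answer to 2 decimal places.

Writing the weighted mean with unknown fraction x of Li-6:
6.0151·x + 7.0160·(1 − x) = 6.9400
(6.0151 − 7.0160)·x = 6.9400 − 7.0160
x = -0.0760 / -1.0009 = 0.07593 → 7.59% Li-6, 92.41% Li-7.

7.59%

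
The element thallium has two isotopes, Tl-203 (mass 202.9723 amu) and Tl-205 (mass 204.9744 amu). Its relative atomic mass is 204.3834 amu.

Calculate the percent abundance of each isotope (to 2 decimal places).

Tl-203: 29.52%, Tl-205: 70.48%

With x = fraction of Tl-203 (so Tl-205 is 1 − x):
202.9723·x + 204.9744·(1 − x) = 204.3834
(202.9723 − 204.9744)·x = 204.3834 − 204.9744
x = -0.5910 / -2.0021 = 0.29519 → 29.52% Tl-203, 70.48% Tl-205.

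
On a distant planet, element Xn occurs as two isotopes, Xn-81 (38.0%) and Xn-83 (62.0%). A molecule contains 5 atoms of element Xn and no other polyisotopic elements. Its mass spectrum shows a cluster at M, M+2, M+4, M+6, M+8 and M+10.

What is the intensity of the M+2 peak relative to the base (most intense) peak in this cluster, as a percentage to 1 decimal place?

Term probabilities: M 0.0079, M+2 0.0646, M+4 0.2109, M+6 0.3441, M+8 0.2808, M+10 0.0916. Base peak = M+6.
P(M+6) = C(5,3) × 0.380^2 × 0.620^3 = 10 × 0.1444 × 0.238328 = 0.344146 (base)
P(M+2) = C(5,1) × 0.380^4 × 0.620^1 = 5 × 0.02085136 × 0.6200 = 0.064639
Relative intensity = 0.064639 / 0.344146 × 100 = 18.8

18.8%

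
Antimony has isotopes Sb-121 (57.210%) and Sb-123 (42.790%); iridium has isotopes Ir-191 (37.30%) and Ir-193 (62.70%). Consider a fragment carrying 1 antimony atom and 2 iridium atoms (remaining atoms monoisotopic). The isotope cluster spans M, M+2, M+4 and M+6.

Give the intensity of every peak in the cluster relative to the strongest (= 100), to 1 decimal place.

Antimony pattern (n=1): 0.5721 : 0.4279
Iridium pattern (n=2): 0.139129 : 0.467742 : 0.393129
Convolve the two distributions (both contribute in 2-u steps):
  M: 0.5721×0.139129 = 0.079596
  M+2: 0.5721×0.467742 + 0.4279×0.139129 = 0.327128
  M+4: 0.5721×0.393129 + 0.4279×0.467742 = 0.425056
  M+6: 0.4279×0.393129 = 0.168220
Scale to base peak (0.425056) = 100: 18.7 : 77.0 : 100.0 : 39.6

18.7 : 77.0 : 100.0 : 39.6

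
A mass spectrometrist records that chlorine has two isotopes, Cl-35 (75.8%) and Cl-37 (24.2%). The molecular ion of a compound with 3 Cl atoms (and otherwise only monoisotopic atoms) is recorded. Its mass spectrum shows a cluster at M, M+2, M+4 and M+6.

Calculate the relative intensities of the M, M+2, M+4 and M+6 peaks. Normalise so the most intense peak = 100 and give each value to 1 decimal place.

100.0 : 95.8 : 30.6 : 3.3

Each Cl atom is independently Cl-35 (p = 0.758) or Cl-37 (q = 0.242); the cluster is the binomial expansion (p + q)^3.
P(M) = 0.758^3 = 0.435520
P(M+2) = 3 × 0.758^2 × 0.242^1 = 0.417133
P(M+4) = 3 × 0.758^1 × 0.242^2 = 0.133175
P(M+6) = 0.242^3 = 0.014172
The M peak is largest (0.435520); scaling to 100 gives 100.0 : 95.8 : 30.6 : 3.3.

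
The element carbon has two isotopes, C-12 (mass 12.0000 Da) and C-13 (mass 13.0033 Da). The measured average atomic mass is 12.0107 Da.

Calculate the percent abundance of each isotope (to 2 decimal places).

C-12: 98.93%, C-13: 1.07%

Writing the weighted mean with unknown fraction x of C-12:
12.0000·x + 13.0033·(1 − x) = 12.0107
(12.0000 − 13.0033)·x = 12.0107 − 13.0033
x = -0.9926 / -1.0033 = 0.98934 → 98.93% C-12, 1.07% C-13.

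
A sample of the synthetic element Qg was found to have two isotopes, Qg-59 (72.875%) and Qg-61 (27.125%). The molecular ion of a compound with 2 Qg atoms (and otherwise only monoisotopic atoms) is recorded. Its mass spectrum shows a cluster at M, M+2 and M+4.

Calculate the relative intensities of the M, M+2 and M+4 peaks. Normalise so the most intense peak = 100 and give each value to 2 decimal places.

100.00 : 74.44 : 13.85

Expanding (0.72875 + 0.27125)^2:
P(M) = 0.72875^2 = 0.531077
P(M+2) = 2 × 0.72875^1 × 0.27125^1 = 0.395347
P(M+4) = 0.27125^2 = 0.073577
The M peak is largest (0.531077); scaling to 100 gives 100.00 : 74.44 : 13.85.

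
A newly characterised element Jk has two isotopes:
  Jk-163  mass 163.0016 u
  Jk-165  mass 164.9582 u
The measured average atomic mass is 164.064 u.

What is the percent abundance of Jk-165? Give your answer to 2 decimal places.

54.30%

Let x be the fractional abundance of Jk-163; then Jk-165 has abundance 1 − x.
163.0016·x + 164.9582·(1 − x) = 164.064
(163.0016 − 164.9582)·x = 164.064 − 164.9582
x = -0.8942 / -1.9566 = 0.45702 → 45.70% Jk-163, 54.30% Jk-165.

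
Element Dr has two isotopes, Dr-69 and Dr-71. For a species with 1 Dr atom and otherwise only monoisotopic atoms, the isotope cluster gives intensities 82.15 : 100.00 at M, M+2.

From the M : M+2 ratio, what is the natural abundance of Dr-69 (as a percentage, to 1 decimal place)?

If p is the fraction of Dr that is Dr-69, then I(M+2)/I(M) = [C(1,1)·p^0·(1−p)] / p^1 = 1·(1−p)/p = 100.00/82.15 = 1.2173
(1−p)/p = 1.2173/1 = 1.2173  ⇒  p = 1/(1 + 1.2173) = 0.4510
Dr-69: 45.1%, Dr-71: 54.9%.

45.1%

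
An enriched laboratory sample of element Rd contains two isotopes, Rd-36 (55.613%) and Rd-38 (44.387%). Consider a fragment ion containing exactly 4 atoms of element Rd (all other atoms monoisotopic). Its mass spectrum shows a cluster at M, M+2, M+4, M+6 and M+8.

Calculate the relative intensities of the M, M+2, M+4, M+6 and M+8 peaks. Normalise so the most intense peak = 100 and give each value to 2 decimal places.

The 4 Rd atoms are independent, so intensities follow the terms of (0.55613 + 0.44387)^4.
P(M) = 0.55613^4 = 0.095654
P(M+2) = 4 × 0.55613^3 × 0.44387^1 = 0.305383
P(M+4) = 6 × 0.55613^2 × 0.44387^2 = 0.365608
P(M+6) = 4 × 0.55613^1 × 0.44387^3 = 0.194538
P(M+8) = 0.44387^4 = 0.038817
The M+4 peak is largest (0.365608); scaling to 100 gives 26.16 : 83.53 : 100.00 : 53.21 : 10.62.

26.16 : 83.53 : 100.00 : 53.21 : 10.62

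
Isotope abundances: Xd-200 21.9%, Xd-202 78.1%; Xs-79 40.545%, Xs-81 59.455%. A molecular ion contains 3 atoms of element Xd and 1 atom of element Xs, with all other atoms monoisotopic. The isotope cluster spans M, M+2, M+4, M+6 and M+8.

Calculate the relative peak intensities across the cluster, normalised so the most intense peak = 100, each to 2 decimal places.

0.99 : 12.01 : 53.15 : 100.00 : 65.65

Element Xd pattern (n=3): 0.01050346 : 0.11237262 : 0.40074438 : 0.47637954
Element Xs pattern (n=1): 0.40545 : 0.59455
Convolve the two distributions (both contribute in 2-u steps):
  M: 0.01050346×0.40545 = 0.004259
  M+2: 0.01050346×0.59455 + 0.11237262×0.40545 = 0.051806
  M+4: 0.11237262×0.59455 + 0.40074438×0.40545 = 0.229293
  M+6: 0.40074438×0.59455 + 0.47637954×0.40545 = 0.431411
  M+8: 0.47637954×0.59455 = 0.283231
Scale to base peak (0.431411) = 100: 0.99 : 12.01 : 53.15 : 100.00 : 65.65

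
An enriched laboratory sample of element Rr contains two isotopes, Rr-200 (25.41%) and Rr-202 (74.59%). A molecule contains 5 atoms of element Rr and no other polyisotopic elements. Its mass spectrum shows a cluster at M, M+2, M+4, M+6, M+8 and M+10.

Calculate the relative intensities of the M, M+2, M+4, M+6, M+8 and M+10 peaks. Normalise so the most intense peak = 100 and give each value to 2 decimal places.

0.27 : 3.95 : 23.21 : 68.13 : 100.00 : 58.71

Expanding (0.2541 + 0.7459)^5:
P(M) = 0.2541^5 = 0.001059
P(M+2) = 5 × 0.2541^4 × 0.7459^1 = 0.015548
P(M+4) = 10 × 0.2541^3 × 0.7459^2 = 0.091280
P(M+6) = 10 × 0.2541^2 × 0.7459^3 = 0.267948
P(M+8) = 5 × 0.2541^1 × 0.7459^4 = 0.393276
P(M+10) = 0.7459^5 = 0.230889
The M+8 peak is largest (0.393276); scaling to 100 gives 0.27 : 3.95 : 23.21 : 68.13 : 100.00 : 58.71.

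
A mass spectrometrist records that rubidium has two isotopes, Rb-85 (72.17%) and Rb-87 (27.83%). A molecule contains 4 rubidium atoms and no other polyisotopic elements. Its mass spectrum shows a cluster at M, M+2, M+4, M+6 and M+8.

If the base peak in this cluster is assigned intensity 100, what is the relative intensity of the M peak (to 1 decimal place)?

(0.7217 + 0.2783)^4 gives M 0.2713, M+2 0.4184, M+4 0.2420, M+6 0.0622, M+8 0.0060; the largest is M+2.
P(M+2) = C(4,1) × 0.7217^3 × 0.2783^1 = 4 × 0.37589809 × 0.2783 = 0.418450 (base)
P(M) = C(4,0) × 0.7217^4 × 0.2783^0 = 1 × 0.27128565 × 1.0000 = 0.271286
Relative intensity = 0.271286 / 0.418450 × 100 = 64.8

64.8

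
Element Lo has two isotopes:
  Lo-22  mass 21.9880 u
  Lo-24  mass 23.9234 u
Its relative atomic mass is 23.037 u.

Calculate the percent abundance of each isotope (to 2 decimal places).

Lo-22: 45.80%, Lo-24: 54.20%

With x = fraction of Lo-22 (so Lo-24 is 1 − x):
21.9880·x + 23.9234·(1 − x) = 23.037
(21.9880 − 23.9234)·x = 23.037 − 23.9234
x = -0.8864 / -1.9354 = 0.45799 → 45.80% Lo-22, 54.20% Lo-24.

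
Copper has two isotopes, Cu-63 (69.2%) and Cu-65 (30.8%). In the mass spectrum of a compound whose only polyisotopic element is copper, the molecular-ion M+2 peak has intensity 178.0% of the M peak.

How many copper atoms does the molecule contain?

4

The M+2/M ratio from n Cu atoms is n · q/p = n · 0.308/0.692.
n = 1.780 × 0.692/0.308 = 4.00 ≈ 4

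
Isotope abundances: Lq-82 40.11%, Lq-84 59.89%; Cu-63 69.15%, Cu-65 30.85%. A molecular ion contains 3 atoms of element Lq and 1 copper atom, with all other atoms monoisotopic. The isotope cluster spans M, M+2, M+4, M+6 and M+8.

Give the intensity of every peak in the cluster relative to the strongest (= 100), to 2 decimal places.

11.51 : 56.70 : 100.00 : 72.67 : 17.10

Element Lq pattern (n=3): 0.06452945 : 0.28905527 : 0.4316011 : 0.21481418
Copper pattern (n=1): 0.6915 : 0.3085
Convolve the two distributions (both contribute in 2-u steps):
  M: 0.06452945×0.6915 = 0.044622
  M+2: 0.06452945×0.3085 + 0.28905527×0.6915 = 0.219789
  M+4: 0.28905527×0.3085 + 0.4316011×0.6915 = 0.387626
  M+6: 0.4316011×0.3085 + 0.21481418×0.6915 = 0.281693
  M+8: 0.21481418×0.3085 = 0.066270
Scale to base peak (0.387626) = 100: 11.51 : 56.70 : 100.00 : 72.67 : 17.10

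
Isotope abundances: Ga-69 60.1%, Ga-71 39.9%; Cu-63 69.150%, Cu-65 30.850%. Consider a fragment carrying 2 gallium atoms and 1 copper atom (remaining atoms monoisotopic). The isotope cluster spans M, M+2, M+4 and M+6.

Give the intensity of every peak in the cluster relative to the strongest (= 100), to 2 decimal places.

Gallium pattern (n=2): 0.361201 : 0.479598 : 0.159201
Copper pattern (n=1): 0.6915 : 0.3085
Convolve the two distributions (both contribute in 2-u steps):
  M: 0.361201×0.6915 = 0.249770
  M+2: 0.361201×0.3085 + 0.479598×0.6915 = 0.443073
  M+4: 0.479598×0.3085 + 0.159201×0.6915 = 0.258043
  M+6: 0.159201×0.3085 = 0.049114
Scale to base peak (0.443073) = 100: 56.37 : 100.00 : 58.24 : 11.08

56.37 : 100.00 : 58.24 : 11.08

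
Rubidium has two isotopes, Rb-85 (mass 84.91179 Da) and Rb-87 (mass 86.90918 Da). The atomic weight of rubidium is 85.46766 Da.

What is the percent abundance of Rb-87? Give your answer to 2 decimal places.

27.83%

Writing the weighted mean with unknown fraction x of Rb-85:
84.91179·x + 86.90918·(1 − x) = 85.46766
(84.91179 − 86.90918)·x = 85.46766 − 86.90918
x = -1.44152 / -1.99739 = 0.72170 → 72.17% Rb-85, 27.83% Rb-87.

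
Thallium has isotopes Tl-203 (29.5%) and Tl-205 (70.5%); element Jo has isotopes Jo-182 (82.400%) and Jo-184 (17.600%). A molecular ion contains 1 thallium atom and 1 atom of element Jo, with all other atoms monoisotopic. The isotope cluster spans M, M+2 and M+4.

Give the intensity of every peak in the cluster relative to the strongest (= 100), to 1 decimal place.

38.4 : 100.0 : 19.6

Thallium pattern (n=1): 0.2950 : 0.7050
Element Jo pattern (n=1): 0.8240 : 0.1760
Convolve the two distributions (both contribute in 2-u steps):
  M: 0.2950×0.8240 = 0.243080
  M+2: 0.2950×0.1760 + 0.7050×0.8240 = 0.632840
  M+4: 0.7050×0.1760 = 0.124080
Scale to base peak (0.632840) = 100: 38.4 : 100.0 : 19.6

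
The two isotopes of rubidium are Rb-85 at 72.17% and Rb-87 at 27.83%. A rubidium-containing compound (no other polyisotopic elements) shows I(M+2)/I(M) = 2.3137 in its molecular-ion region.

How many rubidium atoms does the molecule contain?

6

The M+2/M ratio from n Rb atoms is n · q/p = n · 0.2783/0.7217.
n = 2.3137 × 0.7217/0.2783 = 6.00 ≈ 6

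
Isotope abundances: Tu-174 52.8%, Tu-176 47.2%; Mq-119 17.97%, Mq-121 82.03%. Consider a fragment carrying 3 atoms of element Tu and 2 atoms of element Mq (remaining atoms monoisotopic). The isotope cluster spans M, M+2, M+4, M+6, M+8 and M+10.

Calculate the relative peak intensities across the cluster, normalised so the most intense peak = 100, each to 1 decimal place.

Element Tu pattern (n=3): 0.14719795 : 0.39475814 : 0.35288986 : 0.10515405
Element Mq pattern (n=2): 0.03229209 : 0.29481582 : 0.67289209
Convolve the two distributions (both contribute in 2-u steps):
  M: 0.14719795×0.03229209 = 0.004753
  M+2: 0.14719795×0.29481582 + 0.39475814×0.03229209 = 0.056144
  M+4: 0.14719795×0.67289209 + 0.39475814×0.29481582 + 0.35288986×0.03229209 = 0.226825
  M+6: 0.39475814×0.67289209 + 0.35288986×0.29481582 + 0.10515405×0.03229209 = 0.373063
  M+8: 0.35288986×0.67289209 + 0.10515405×0.29481582 = 0.268458
  M+10: 0.10515405×0.67289209 = 0.070757
Scale to base peak (0.373063) = 100: 1.3 : 15.0 : 60.8 : 100.0 : 72.0 : 19.0

1.3 : 15.0 : 60.8 : 100.0 : 72.0 : 19.0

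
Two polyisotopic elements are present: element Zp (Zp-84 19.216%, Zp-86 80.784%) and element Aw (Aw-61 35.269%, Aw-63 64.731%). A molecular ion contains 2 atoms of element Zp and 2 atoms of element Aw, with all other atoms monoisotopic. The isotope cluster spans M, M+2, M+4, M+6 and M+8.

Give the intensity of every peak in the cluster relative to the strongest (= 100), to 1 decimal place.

1.1 : 13.0 : 55.7 : 100.0 : 63.9

Element Zp pattern (n=2): 0.03692547 : 0.31046907 : 0.65260547
Element Aw pattern (n=2): 0.12439024 : 0.45659953 : 0.41901024
Convolve the two distributions (both contribute in 2-u steps):
  M: 0.03692547×0.12439024 = 0.004593
  M+2: 0.03692547×0.45659953 + 0.31046907×0.12439024 = 0.055479
  M+4: 0.03692547×0.41901024 + 0.31046907×0.45659953 + 0.65260547×0.12439024 = 0.238410
  M+6: 0.31046907×0.41901024 + 0.65260547×0.45659953 = 0.428069
  M+8: 0.65260547×0.41901024 = 0.273448
Scale to base peak (0.428069) = 100: 1.1 : 13.0 : 55.7 : 100.0 : 63.9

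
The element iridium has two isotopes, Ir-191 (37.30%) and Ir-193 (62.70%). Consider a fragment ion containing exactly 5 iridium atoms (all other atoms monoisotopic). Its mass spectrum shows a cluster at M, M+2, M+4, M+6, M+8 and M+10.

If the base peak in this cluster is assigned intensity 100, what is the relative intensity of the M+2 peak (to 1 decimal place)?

Term probabilities: M 0.0072, M+2 0.0607, M+4 0.2040, M+6 0.3429, M+8 0.2882, M+10 0.0969. Base peak = M+6.
P(M+6) = C(5,3) × 0.3730^2 × 0.6270^3 = 10 × 0.139129 × 0.24649188 = 0.342942 (base)
P(M+2) = C(5,1) × 0.3730^4 × 0.6270^1 = 5 × 0.01935688 × 0.6270 = 0.060684
Relative intensity = 0.060684 / 0.342942 × 100 = 17.7

17.7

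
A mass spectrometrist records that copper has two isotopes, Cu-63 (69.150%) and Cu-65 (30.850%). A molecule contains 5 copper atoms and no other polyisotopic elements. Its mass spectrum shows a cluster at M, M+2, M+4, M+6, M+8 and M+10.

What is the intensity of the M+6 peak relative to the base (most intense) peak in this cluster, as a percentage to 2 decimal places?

(0.69150 + 0.30850)^5 gives M 0.1581, M+2 0.3527, M+4 0.3147, M+6 0.1404, M+8 0.0313, M+10 0.0028; the largest is M+2.
P(M+2) = C(5,1) × 0.69150^4 × 0.30850^1 = 5 × 0.2286487 × 0.3085 = 0.352691 (base)
P(M+6) = C(5,3) × 0.69150^2 × 0.30850^3 = 10 × 0.47817225 × 0.02936064 = 0.140394
Relative intensity = 0.140394 / 0.352691 × 100 = 39.81

39.81%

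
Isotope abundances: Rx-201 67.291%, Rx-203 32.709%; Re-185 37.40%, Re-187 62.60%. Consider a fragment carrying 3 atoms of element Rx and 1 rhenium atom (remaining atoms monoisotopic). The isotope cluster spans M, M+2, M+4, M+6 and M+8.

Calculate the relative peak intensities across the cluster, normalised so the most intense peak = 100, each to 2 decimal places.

Element Rx pattern (n=3): 0.30469894 : 0.44432678 : 0.21597962 : 0.03499466
Rhenium pattern (n=1): 0.3740 : 0.6260
Convolve the two distributions (both contribute in 2-u steps):
  M: 0.30469894×0.3740 = 0.113957
  M+2: 0.30469894×0.6260 + 0.44432678×0.3740 = 0.356920
  M+4: 0.44432678×0.6260 + 0.21597962×0.3740 = 0.358925
  M+6: 0.21597962×0.6260 + 0.03499466×0.3740 = 0.148291
  M+8: 0.03499466×0.6260 = 0.021907
Scale to base peak (0.358925) = 100: 31.75 : 99.44 : 100.00 : 41.32 : 6.10

31.75 : 99.44 : 100.00 : 41.32 : 6.10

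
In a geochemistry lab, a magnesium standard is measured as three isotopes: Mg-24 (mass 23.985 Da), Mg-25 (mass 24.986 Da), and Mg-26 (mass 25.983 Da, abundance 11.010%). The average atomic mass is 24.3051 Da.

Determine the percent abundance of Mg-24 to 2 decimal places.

78.99%

The remaining 88.990% is split between Mg-24 (fraction x) and Mg-25 (fraction 0.88990 − x).
Substituting: 23.985x + 24.986(0.88990 − x) = 21.4443717
(23.985 − 24.986)x = -0.7906697  ⇒  x = 0.78988, y = 0.10002
Mg-24: 78.99%, Mg-25: 10.00%.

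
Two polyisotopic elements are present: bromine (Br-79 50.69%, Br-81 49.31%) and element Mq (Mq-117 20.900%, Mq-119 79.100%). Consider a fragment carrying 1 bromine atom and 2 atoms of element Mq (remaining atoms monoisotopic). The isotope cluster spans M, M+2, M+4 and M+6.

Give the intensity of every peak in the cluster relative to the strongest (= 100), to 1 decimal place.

4.6 : 39.4 : 100.0 : 64.2

Bromine pattern (n=1): 0.5069 : 0.4931
Element Mq pattern (n=2): 0.043681 : 0.330638 : 0.625681
Convolve the two distributions (both contribute in 2-u steps):
  M: 0.5069×0.043681 = 0.022142
  M+2: 0.5069×0.330638 + 0.4931×0.043681 = 0.189140
  M+4: 0.5069×0.625681 + 0.4931×0.330638 = 0.480195
  M+6: 0.4931×0.625681 = 0.308523
Scale to base peak (0.480195) = 100: 4.6 : 39.4 : 100.0 : 64.2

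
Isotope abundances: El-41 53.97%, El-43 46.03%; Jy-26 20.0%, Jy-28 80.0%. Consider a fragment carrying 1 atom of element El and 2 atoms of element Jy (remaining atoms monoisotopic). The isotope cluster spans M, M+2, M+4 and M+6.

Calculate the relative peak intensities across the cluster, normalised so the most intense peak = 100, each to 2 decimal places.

Element El pattern (n=1): 0.5397 : 0.4603
Element Jy pattern (n=2): 0.0400 : 0.3200 : 0.6400
Convolve the two distributions (both contribute in 2-u steps):
  M: 0.5397×0.0400 = 0.021588
  M+2: 0.5397×0.3200 + 0.4603×0.0400 = 0.191116
  M+4: 0.5397×0.6400 + 0.4603×0.3200 = 0.492704
  M+6: 0.4603×0.6400 = 0.294592
Scale to base peak (0.492704) = 100: 4.38 : 38.79 : 100.00 : 59.79

4.38 : 38.79 : 100.00 : 59.79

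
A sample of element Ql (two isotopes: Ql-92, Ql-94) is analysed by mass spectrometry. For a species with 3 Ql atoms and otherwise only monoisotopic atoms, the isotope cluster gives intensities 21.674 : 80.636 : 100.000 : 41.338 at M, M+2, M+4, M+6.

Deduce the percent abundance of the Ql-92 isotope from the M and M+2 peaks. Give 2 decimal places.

Let p = fractional abundance of Ql-92. I(M+2)/I(M) = [C(3,1)·p^2·(1−p)] / p^3 = 3·(1−p)/p = 80.636/21.674 = 3.7204
(1−p)/p = 3.7204/3 = 1.2401  ⇒  p = 1/(1 + 1.2401) = 0.4464
Ql-92: 44.64%, Ql-94: 55.36%.

44.64%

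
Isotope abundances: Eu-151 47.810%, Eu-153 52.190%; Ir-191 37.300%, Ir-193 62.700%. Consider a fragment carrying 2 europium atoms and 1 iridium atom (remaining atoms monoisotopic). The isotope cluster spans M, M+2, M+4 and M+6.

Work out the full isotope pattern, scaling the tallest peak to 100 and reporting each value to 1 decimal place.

Europium pattern (n=2): 0.22857961 : 0.49904078 : 0.27237961
Iridium pattern (n=1): 0.3730 : 0.6270
Convolve the two distributions (both contribute in 2-u steps):
  M: 0.22857961×0.3730 = 0.085260
  M+2: 0.22857961×0.6270 + 0.49904078×0.3730 = 0.329462
  M+4: 0.49904078×0.6270 + 0.27237961×0.3730 = 0.414496
  M+6: 0.27237961×0.6270 = 0.170782
Scale to base peak (0.414496) = 100: 20.6 : 79.5 : 100.0 : 41.2

20.6 : 79.5 : 100.0 : 41.2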